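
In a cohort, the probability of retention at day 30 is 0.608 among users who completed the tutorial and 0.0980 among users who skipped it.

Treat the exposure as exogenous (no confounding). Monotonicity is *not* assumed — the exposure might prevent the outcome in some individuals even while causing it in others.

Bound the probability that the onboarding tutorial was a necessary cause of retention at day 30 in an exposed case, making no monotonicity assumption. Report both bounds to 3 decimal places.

Let p₁ = 0.608, p₀ = 0.098.
Under exogeneity alone the bounds on PN are max{0,(p₁−p₀)/p₁} ≤ PN ≤ min{1,(1−p₀)/p₁}.
  lower = (p₁ − p₀)/p₁ = 0.51 / 0.608 ≈ 0.8388
  upper = min{1, (1 − p₀)/p₁} = 0.902 / 0.608 ≈ 1.4836 → capped at 1

0.839 ≤ PN ≤ 1.000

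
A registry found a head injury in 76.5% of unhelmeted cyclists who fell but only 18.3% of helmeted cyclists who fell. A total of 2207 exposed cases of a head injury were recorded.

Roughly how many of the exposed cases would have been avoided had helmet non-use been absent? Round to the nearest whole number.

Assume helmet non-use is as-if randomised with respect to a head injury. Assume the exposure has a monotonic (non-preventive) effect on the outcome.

about 1679 cases

p₁ = 0.765, p₀ = 0.183.
PN = (p₁ − p₀)/p₁ = (0.765 − 0.183) / 0.765 ≈ 0.76078.
Attributable cases ≈ PN × (exposed cases) = 0.76078 × 2207 ≈ 1679.05.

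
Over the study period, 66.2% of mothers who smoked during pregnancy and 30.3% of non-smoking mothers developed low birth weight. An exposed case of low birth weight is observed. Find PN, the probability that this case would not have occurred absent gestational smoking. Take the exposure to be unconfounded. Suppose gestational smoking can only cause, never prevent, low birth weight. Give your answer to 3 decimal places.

p₁ = 0.662, p₀ = 0.303.
Under exogeneity and monotonicity, PN = (p₁ − p₀) / p₁.
PN = (0.662 − 0.303) / 0.662 = 0.359 / 0.662 ≈ 0.5423

PN ≈ 0.542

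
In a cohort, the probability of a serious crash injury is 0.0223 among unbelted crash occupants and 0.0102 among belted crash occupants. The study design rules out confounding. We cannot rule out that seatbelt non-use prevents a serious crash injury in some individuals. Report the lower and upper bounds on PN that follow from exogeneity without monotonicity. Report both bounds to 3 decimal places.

0.543 ≤ PN ≤ 1.000

Let p₁ = 0.0223, p₀ = 0.0102.
Under exogeneity alone the bounds on PN are max{0,(p₁−p₀)/p₁} ≤ PN ≤ min{1,(1−p₀)/p₁}.
  lower = (p₁ − p₀)/p₁ = 0.0121 / 0.0223 ≈ 0.5426
  upper = min{1, (1 − p₀)/p₁} = 0.9898 / 0.0223 ≈ 44.3857 → capped at 1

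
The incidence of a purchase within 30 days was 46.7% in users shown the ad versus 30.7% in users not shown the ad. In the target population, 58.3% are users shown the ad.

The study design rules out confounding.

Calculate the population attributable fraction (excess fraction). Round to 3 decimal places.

PAF ≈ 0.233

p₁ = 0.467, p₀ = 0.307.
Overall risk P(Y=1) = π·p₁ + (1−π)·p₀ = 0.583×0.467 + 0.417×0.307 = 0.40028.
Under exogeneity, PAF = [P(Y=1) − p₀] / P(Y=1).
PAF = (0.40028 − 0.307) / 0.40028 ≈ 0.2330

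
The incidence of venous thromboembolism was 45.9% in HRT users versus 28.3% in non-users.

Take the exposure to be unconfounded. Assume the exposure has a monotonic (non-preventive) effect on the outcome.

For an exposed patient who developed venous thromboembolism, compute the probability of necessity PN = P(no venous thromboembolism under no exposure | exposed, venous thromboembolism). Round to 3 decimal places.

p₁ = 0.459, p₀ = 0.283.
Under exogeneity and monotonicity, PN = (p₁ − p₀) / p₁.
PN = (0.459 − 0.283) / 0.459 = 0.176 / 0.459 ≈ 0.3834

PN ≈ 0.383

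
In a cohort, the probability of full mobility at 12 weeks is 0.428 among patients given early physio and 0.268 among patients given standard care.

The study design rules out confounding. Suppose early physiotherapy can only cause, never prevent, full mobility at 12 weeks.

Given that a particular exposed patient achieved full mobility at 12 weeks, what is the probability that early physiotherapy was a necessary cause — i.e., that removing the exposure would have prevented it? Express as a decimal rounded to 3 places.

Let p₁ = 0.428, p₀ = 0.268.
Under exogeneity and monotonicity, PN = (p₁ − p₀) / p₁.
PN = (0.428 − 0.268) / 0.428 = 0.16 / 0.428 ≈ 0.3738

PN ≈ 0.374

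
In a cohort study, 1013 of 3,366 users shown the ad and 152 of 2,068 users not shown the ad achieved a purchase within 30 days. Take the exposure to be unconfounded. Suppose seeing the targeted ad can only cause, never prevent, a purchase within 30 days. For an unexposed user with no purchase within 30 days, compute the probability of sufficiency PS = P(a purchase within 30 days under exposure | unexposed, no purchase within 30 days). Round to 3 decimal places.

PS ≈ 0.245

p₁ = P(outcome | exposed) = 1013/3366 = 0.30095
p₀ = P(outcome | unexposed) = 152/2068 = 0.073501
Under exogeneity and monotonicity, PS = (p₁ − p₀) / (1 − p₀).
PS = (0.30095 − 0.073501) / (1 − 0.073501) = 0.22745 / 0.9265 ≈ 0.2455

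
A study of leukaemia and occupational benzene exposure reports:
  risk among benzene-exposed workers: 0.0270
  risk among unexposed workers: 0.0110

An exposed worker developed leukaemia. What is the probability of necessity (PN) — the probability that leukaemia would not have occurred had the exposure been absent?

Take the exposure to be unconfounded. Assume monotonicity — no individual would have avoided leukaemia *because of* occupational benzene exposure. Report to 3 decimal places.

PN ≈ 0.593

Let p₁ = 0.027, p₀ = 0.011.
Under exogeneity and monotonicity, PN = (p₁ − p₀) / p₁.
PN = (0.027 − 0.011) / 0.027 = 0.016 / 0.027 ≈ 0.5926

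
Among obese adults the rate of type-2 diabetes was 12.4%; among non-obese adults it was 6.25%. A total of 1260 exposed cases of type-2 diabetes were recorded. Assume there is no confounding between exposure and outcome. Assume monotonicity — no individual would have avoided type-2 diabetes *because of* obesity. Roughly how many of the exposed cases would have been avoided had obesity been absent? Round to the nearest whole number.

about 625 cases

p₁ = 0.124, p₀ = 0.0625.
PN = (p₁ − p₀)/p₁ = (0.124 − 0.0625) / 0.124 ≈ 0.49597.
Attributable cases ≈ PN × (exposed cases) = 0.49597 × 1260 ≈ 624.92.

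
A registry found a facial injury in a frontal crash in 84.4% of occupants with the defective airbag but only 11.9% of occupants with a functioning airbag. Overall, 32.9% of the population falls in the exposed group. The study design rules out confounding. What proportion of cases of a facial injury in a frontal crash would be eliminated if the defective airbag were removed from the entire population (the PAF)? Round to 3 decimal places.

PAF ≈ 0.667

p₁ = 0.844, p₀ = 0.119.
Overall risk P(Y=1) = π·p₁ + (1−π)·p₀ = 0.329×0.844 + 0.671×0.119 = 0.35752.
Under exogeneity, PAF = [P(Y=1) − p₀] / P(Y=1).
PAF = (0.35752 − 0.119) / 0.35752 ≈ 0.6672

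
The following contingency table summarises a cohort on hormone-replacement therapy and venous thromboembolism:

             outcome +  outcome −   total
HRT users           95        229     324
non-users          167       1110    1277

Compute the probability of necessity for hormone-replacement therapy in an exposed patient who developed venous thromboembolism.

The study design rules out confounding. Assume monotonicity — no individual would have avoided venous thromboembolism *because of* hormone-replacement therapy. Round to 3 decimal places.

PN ≈ 0.554

p₁ = P(outcome | exposed) = 95/324 = 0.29321
p₀ = P(outcome | unexposed) = 167/1277 = 0.13078
Under exogeneity and monotonicity, PN = (p₁ − p₀)/p₁.
PN = (0.29321 − 0.13078) / 0.29321 ≈ 0.5540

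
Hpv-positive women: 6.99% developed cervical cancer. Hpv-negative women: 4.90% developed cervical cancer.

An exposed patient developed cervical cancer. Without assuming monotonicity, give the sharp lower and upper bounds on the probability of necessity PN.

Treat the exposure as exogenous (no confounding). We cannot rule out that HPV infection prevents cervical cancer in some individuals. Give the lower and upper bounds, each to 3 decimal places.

0.299 ≤ PN ≤ 1.000

p₁ = 0.0699, p₀ = 0.049.
Under exogeneity alone the bounds on PN are max{0,(p₁−p₀)/p₁} ≤ PN ≤ min{1,(1−p₀)/p₁}.
  lower = (p₁ − p₀)/p₁ = 0.0209 / 0.0699 ≈ 0.2990
  upper = min{1, (1 − p₀)/p₁} = 0.951 / 0.0699 ≈ 13.6052 → capped at 1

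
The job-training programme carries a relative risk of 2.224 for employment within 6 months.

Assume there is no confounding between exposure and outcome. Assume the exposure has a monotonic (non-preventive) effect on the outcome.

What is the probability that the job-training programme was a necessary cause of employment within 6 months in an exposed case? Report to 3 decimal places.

Under exogeneity and monotonicity, PN = (RR − 1) / RR = 1 − 1/RR.
PN = (2.224 − 1) / 2.224 = 1.224 / 2.224 ≈ 0.5504

PN ≈ 0.550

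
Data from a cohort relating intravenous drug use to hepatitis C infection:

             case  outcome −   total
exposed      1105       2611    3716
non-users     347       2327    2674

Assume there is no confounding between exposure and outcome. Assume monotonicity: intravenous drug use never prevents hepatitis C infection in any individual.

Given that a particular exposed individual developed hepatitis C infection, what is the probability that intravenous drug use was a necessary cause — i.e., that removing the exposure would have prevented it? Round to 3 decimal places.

PN ≈ 0.564

p₁ = P(outcome | exposed) = 1105/3716 = 0.29736
p₀ = P(outcome | unexposed) = 347/2674 = 0.12977
Under exogeneity and monotonicity, PN = (p₁ − p₀)/p₁.
PN = (0.29736 − 0.12977) / 0.29736 ≈ 0.5636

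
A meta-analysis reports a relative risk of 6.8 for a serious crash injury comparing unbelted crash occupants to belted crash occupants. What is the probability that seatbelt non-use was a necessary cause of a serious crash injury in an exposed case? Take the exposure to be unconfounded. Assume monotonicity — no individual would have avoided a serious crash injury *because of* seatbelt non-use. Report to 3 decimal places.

PN ≈ 0.853

Under exogeneity and monotonicity, PN = (RR − 1) / RR = 1 − 1/RR.
PN = (6.8 − 1) / 6.8 = 5.8 / 6.8 ≈ 0.8529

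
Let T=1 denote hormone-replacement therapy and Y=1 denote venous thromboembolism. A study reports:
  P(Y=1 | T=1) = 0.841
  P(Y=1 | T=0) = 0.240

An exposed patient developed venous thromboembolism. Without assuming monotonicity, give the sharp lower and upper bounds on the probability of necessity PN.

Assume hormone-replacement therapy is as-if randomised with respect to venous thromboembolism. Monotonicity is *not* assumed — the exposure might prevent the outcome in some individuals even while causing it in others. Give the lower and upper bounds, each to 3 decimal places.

Let p₁ = 0.841, p₀ = 0.24.
Under exogeneity alone the bounds on PN are max{0,(p₁−p₀)/p₁} ≤ PN ≤ min{1,(1−p₀)/p₁}.
  lower = (p₁ − p₀)/p₁ = 0.601 / 0.841 ≈ 0.7146
  upper = min{1, (1 − p₀)/p₁} = 0.76 / 0.841 ≈ 0.9037

0.715 ≤ PN ≤ 0.904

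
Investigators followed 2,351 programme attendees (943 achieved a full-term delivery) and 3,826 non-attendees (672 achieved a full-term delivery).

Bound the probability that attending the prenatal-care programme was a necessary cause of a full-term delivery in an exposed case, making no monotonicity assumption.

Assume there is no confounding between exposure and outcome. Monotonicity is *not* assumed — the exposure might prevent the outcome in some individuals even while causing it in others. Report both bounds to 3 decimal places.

0.562 ≤ PN ≤ 1.000

p₁ = P(outcome | exposed) = 943/2351 = 0.40111
p₀ = P(outcome | unexposed) = 672/3826 = 0.17564
Under exogeneity alone the bounds on PN are max{0,(p₁−p₀)/p₁} ≤ PN ≤ min{1,(1−p₀)/p₁}.
  lower = (p₁ − p₀)/p₁ = 0.22547 / 0.40111 ≈ 0.5621
  upper = min{1, (1 − p₀)/p₁} = 0.82436 / 0.40111 ≈ 2.0552 → capped at 1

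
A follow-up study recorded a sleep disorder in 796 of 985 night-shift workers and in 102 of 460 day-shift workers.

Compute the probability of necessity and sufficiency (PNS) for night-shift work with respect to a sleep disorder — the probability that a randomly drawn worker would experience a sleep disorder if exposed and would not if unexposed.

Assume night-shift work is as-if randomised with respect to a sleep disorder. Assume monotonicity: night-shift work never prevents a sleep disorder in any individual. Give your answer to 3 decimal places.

p₁ = P(outcome | exposed) = 796/985 = 0.80812
p₀ = P(outcome | unexposed) = 102/460 = 0.22174
Under exogeneity and monotonicity, PNS = p₁ − p₀.
PNS = 0.80812 − 0.22174 = 0.58638

PNS ≈ 0.586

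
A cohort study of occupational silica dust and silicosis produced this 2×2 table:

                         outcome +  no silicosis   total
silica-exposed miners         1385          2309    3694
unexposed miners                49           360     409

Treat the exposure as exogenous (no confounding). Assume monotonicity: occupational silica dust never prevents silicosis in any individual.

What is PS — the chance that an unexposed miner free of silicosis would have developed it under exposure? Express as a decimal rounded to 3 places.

PS ≈ 0.290

p₁ = P(outcome | exposed) = 1385/3694 = 0.37493
p₀ = P(outcome | unexposed) = 49/409 = 0.1198
Under exogeneity and monotonicity, PS = (p₁ − p₀) / (1 − p₀).
PS = (0.37493 − 0.1198) / (1 − 0.1198) = 0.25513 / 0.8802 ≈ 0.2899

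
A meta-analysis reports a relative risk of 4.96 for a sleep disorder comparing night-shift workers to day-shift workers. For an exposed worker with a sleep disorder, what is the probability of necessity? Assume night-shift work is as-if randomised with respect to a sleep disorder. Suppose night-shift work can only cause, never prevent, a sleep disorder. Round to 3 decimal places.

Under exogeneity and monotonicity, PN = (RR − 1) / RR = 1 − 1/RR.
PN = (4.96 − 1) / 4.96 = 3.96 / 4.96 ≈ 0.7984

PN ≈ 0.798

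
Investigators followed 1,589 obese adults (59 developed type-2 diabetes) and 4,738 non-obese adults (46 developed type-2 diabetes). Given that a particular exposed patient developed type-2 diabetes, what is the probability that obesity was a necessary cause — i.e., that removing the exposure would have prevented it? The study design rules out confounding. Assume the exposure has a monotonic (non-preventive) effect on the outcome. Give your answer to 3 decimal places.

PN ≈ 0.739

p₁ = P(outcome | exposed) = 59/1589 = 0.03713
p₀ = P(outcome | unexposed) = 46/4738 = 0.0097087
Under exogeneity and monotonicity, PN = (p₁ − p₀) / p₁.
PN = (0.03713 − 0.0097087) / 0.03713 = 0.027422 / 0.03713 ≈ 0.7385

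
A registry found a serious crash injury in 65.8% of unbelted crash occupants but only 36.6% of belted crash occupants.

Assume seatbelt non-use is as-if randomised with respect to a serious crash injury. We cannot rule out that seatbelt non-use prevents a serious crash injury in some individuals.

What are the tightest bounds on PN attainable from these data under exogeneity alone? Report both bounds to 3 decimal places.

0.444 ≤ PN ≤ 0.964

p₁ = 0.658, p₀ = 0.366.
Under exogeneity alone the bounds on PN are max{0,(p₁−p₀)/p₁} ≤ PN ≤ min{1,(1−p₀)/p₁}.
  lower = (p₁ − p₀)/p₁ = 0.292 / 0.658 ≈ 0.4438
  upper = min{1, (1 − p₀)/p₁} = 0.634 / 0.658 ≈ 0.9635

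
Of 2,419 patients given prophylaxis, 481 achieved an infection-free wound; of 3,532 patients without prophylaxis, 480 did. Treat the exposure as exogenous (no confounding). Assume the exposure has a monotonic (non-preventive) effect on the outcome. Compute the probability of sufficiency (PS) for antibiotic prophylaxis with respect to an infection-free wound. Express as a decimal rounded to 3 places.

p₁ = P(outcome | exposed) = 481/2419 = 0.19884
p₀ = P(outcome | unexposed) = 480/3532 = 0.1359
Under exogeneity and monotonicity, PS = (p₁ − p₀) / (1 − p₀).
PS = (0.19884 − 0.1359) / (1 − 0.1359) = 0.062942 / 0.8641 ≈ 0.0728

PS ≈ 0.073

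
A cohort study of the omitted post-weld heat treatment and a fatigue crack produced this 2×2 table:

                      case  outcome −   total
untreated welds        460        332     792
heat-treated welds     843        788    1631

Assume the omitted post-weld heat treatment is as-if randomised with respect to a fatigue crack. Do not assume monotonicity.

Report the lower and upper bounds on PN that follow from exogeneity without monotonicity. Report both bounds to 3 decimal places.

0.110 ≤ PN ≤ 0.832

p₁ = P(outcome | exposed) = 460/792 = 0.58081
p₀ = P(outcome | unexposed) = 843/1631 = 0.51686
Under exogeneity alone the bounds on PN are max{0,(p₁−p₀)/p₁} ≤ PN ≤ min{1,(1−p₀)/p₁}.
  lower = (p₁ − p₀)/p₁ = 0.063947 / 0.58081 ≈ 0.1101
  upper = min{1, (1 − p₀)/p₁} = 0.48314 / 0.58081 ≈ 0.8318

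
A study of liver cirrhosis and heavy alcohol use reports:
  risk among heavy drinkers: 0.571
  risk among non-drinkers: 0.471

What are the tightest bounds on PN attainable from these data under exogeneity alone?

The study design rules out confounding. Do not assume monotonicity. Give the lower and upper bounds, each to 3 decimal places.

0.175 ≤ PN ≤ 0.926

Let p₁ = 0.571, p₀ = 0.471.
Under exogeneity alone the bounds on PN are max{0,(p₁−p₀)/p₁} ≤ PN ≤ min{1,(1−p₀)/p₁}.
  lower = (p₁ − p₀)/p₁ = 0.1 / 0.571 ≈ 0.1751
  upper = min{1, (1 − p₀)/p₁} = 0.529 / 0.571 ≈ 0.9264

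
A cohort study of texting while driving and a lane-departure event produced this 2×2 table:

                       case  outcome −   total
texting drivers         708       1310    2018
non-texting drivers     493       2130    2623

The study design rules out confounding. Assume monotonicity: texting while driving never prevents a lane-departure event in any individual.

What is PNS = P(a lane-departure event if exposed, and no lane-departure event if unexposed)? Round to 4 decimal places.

p₁ = P(outcome | exposed) = 708/2018 = 0.35084
p₀ = P(outcome | unexposed) = 493/2623 = 0.18795
Under exogeneity and monotonicity, PNS = p₁ − p₀.
PNS = 0.35084 − 0.18795 = 0.16289

PNS ≈ 0.1629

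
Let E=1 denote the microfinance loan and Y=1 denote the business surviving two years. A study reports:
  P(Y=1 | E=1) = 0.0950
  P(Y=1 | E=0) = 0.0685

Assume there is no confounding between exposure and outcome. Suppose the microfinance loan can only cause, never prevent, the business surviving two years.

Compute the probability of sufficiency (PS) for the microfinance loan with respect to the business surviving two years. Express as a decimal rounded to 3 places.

PS ≈ 0.028

Let p₁ = 0.095, p₀ = 0.0685.
Under exogeneity and monotonicity, PS = (p₁ − p₀) / (1 − p₀).
PS = (0.095 − 0.0685) / (1 − 0.0685) = 0.0265 / 0.9315 ≈ 0.0284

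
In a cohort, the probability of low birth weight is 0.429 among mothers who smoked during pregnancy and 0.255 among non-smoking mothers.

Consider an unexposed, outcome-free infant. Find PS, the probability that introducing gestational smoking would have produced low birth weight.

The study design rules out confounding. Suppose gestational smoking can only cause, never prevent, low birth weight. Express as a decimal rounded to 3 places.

PS ≈ 0.234

Let p₁ = 0.429, p₀ = 0.255.
Under exogeneity and monotonicity, PS = (p₁ − p₀) / (1 − p₀).
PS = (0.429 − 0.255) / (1 − 0.255) = 0.174 / 0.745 ≈ 0.2336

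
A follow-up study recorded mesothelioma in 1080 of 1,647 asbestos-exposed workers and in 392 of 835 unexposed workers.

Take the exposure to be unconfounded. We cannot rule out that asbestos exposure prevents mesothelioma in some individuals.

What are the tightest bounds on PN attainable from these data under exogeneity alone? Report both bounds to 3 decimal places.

p₁ = P(outcome | exposed) = 1080/1647 = 0.65574
p₀ = P(outcome | unexposed) = 392/835 = 0.46946
Under exogeneity alone the bounds on PN are max{0,(p₁−p₀)/p₁} ≤ PN ≤ min{1,(1−p₀)/p₁}.
  lower = (p₁ − p₀)/p₁ = 0.18628 / 0.65574 ≈ 0.2841
  upper = min{1, (1 − p₀)/p₁} = 0.53054 / 0.65574 ≈ 0.8091

0.284 ≤ PN ≤ 0.809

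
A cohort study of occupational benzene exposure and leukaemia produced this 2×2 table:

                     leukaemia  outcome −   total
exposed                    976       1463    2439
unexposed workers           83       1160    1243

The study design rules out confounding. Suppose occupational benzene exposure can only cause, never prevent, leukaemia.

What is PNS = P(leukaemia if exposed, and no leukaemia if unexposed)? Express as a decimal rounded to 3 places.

p₁ = P(outcome | exposed) = 976/2439 = 0.40016
p₀ = P(outcome | unexposed) = 83/1243 = 0.066774
Under exogeneity and monotonicity, PNS = p₁ − p₀.
PNS = 0.40016 − 0.066774 = 0.33339

PNS ≈ 0.333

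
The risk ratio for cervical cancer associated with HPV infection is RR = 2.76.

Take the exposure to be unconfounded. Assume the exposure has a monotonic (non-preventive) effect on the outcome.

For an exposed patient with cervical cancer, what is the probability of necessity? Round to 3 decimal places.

Under exogeneity and monotonicity, PN = (RR − 1) / RR = 1 − 1/RR.
PN = (2.76 − 1) / 2.76 = 1.76 / 2.76 ≈ 0.6377

PN ≈ 0.638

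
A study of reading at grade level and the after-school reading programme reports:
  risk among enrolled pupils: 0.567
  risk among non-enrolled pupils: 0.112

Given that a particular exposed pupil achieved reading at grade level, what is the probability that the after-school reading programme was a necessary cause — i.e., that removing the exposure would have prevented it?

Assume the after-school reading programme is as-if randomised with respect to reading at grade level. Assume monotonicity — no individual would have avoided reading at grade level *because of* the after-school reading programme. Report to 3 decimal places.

PN ≈ 0.802

Let p₁ = 0.567, p₀ = 0.112.
Under exogeneity and monotonicity, PN = (p₁ − p₀) / p₁.
PN = (0.567 − 0.112) / 0.567 = 0.455 / 0.567 ≈ 0.8025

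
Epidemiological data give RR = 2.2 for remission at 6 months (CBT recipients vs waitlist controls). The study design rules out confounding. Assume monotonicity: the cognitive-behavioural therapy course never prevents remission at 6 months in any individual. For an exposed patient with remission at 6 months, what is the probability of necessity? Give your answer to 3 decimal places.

PN ≈ 0.545

Under exogeneity and monotonicity, PN = (RR − 1) / RR = 1 − 1/RR.
PN = (2.2 − 1) / 2.2 = 1.2 / 2.2 ≈ 0.5455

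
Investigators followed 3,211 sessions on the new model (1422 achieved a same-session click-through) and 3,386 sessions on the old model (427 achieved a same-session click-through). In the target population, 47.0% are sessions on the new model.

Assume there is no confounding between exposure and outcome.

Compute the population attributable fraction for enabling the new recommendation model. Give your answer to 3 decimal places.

PAF ≈ 0.541

p₁ = P(outcome | exposed) = 1422/3211 = 0.44285
p₀ = P(outcome | unexposed) = 427/3386 = 0.12611
Overall risk P(Y=1) = π·p₁ + (1−π)·p₀ = 0.47×0.44285 + 0.53×0.12611 = 0.27498.
Under exogeneity, PAF = [P(Y=1) − p₀] / P(Y=1).
PAF = (0.27498 − 0.12611) / 0.27498 ≈ 0.5414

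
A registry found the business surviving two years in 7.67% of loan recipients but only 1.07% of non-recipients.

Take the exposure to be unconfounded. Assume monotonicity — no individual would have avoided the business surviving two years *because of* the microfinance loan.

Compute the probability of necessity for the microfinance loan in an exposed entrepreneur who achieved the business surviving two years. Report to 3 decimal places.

p₁ = 0.0767, p₀ = 0.0107.
Under exogeneity and monotonicity, PN = (p₁ − p₀) / p₁.
PN = (0.0767 − 0.0107) / 0.0767 = 0.066 / 0.0767 ≈ 0.8605

PN ≈ 0.860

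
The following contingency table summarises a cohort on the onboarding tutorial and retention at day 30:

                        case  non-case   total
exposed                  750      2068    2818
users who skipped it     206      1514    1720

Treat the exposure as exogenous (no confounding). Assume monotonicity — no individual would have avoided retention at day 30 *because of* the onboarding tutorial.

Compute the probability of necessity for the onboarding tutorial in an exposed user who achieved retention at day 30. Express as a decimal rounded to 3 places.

p₁ = P(outcome | exposed) = 750/2818 = 0.26615
p₀ = P(outcome | unexposed) = 206/1720 = 0.11977
Under exogeneity and monotonicity, PN = (p₁ − p₀)/p₁.
PN = (0.26615 − 0.11977) / 0.26615 ≈ 0.5500

PN ≈ 0.550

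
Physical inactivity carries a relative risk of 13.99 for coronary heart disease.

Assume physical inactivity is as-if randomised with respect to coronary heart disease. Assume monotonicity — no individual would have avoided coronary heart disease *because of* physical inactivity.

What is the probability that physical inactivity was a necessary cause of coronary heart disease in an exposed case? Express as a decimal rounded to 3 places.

Under exogeneity and monotonicity, PN = (RR − 1) / RR = 1 − 1/RR.
PN = (13.99 − 1) / 13.99 = 12.99 / 13.99 ≈ 0.9285

PN ≈ 0.929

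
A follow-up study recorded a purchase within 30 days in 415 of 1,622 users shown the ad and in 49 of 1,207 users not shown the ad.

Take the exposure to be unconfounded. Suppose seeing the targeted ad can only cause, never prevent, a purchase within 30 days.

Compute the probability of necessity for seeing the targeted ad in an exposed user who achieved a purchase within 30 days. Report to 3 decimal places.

PN ≈ 0.841

p₁ = P(outcome | exposed) = 415/1622 = 0.25586
p₀ = P(outcome | unexposed) = 49/1207 = 0.040597
Under exogeneity and monotonicity, PN = (p₁ − p₀) / p₁.
PN = (0.25586 − 0.040597) / 0.25586 = 0.21526 / 0.25586 ≈ 0.8413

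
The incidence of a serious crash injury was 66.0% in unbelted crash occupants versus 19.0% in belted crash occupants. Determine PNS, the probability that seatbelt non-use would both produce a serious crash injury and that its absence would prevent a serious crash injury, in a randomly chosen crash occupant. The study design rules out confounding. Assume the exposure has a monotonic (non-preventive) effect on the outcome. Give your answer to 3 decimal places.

p₁ = 0.66, p₀ = 0.19.
Under exogeneity and monotonicity, PNS = p₁ − p₀.
PNS = 0.66 − 0.19 = 0.47

PNS ≈ 0.470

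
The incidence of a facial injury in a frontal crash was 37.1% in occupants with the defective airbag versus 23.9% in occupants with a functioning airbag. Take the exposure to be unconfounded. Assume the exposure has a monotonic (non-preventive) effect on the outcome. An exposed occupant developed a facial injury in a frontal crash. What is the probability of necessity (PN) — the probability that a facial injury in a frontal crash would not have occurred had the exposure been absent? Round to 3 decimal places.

p₁ = 0.371, p₀ = 0.239.
Under exogeneity and monotonicity, PN = (p₁ − p₀) / p₁.
PN = (0.371 − 0.239) / 0.371 = 0.132 / 0.371 ≈ 0.3558

PN ≈ 0.356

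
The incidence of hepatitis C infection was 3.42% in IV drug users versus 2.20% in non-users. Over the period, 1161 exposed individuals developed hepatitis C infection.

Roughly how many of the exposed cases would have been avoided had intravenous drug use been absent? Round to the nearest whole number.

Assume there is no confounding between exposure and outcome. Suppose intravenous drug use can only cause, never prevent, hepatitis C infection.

p₁ = 0.0342, p₀ = 0.022.
PN = (p₁ − p₀)/p₁ = (0.0342 − 0.022) / 0.0342 ≈ 0.35673.
Attributable cases ≈ PN × (exposed cases) = 0.35673 × 1161 ≈ 414.16.

about 414 cases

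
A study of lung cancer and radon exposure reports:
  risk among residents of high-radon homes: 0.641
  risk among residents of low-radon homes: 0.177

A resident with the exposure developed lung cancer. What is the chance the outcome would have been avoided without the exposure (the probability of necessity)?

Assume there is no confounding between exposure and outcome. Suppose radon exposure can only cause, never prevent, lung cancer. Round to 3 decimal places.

PN ≈ 0.724

Let p₁ = 0.641, p₀ = 0.177.
Under exogeneity and monotonicity, PN = (p₁ − p₀) / p₁.
PN = (0.641 − 0.177) / 0.641 = 0.464 / 0.641 ≈ 0.7239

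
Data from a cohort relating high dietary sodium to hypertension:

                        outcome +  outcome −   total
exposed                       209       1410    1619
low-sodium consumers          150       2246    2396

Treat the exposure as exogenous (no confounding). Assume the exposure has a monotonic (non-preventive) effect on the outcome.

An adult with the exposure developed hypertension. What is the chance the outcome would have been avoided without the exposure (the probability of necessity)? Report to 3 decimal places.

p₁ = P(outcome | exposed) = 209/1619 = 0.12909
p₀ = P(outcome | unexposed) = 150/2396 = 0.062604
Under exogeneity and monotonicity, PN = (p₁ − p₀)/p₁.
PN = (0.12909 − 0.062604) / 0.12909 ≈ 0.5150

PN ≈ 0.515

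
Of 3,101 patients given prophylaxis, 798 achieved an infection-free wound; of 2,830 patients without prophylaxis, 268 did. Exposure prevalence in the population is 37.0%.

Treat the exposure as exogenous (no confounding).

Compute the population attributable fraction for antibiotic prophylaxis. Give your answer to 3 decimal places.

PAF ≈ 0.389

p₁ = P(outcome | exposed) = 798/3101 = 0.25734
p₀ = P(outcome | unexposed) = 268/2830 = 0.0947
Overall risk P(Y=1) = π·p₁ + (1−π)·p₀ = 0.37×0.25734 + 0.63×0.0947 = 0.15488.
Under exogeneity, PAF = [P(Y=1) − p₀] / P(Y=1).
PAF = (0.15488 − 0.0947) / 0.15488 ≈ 0.3885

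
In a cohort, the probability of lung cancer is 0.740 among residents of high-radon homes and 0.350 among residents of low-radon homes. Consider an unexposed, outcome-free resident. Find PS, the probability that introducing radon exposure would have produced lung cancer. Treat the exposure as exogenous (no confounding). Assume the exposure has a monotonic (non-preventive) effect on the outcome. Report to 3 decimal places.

Let p₁ = 0.74, p₀ = 0.35.
Under exogeneity and monotonicity, PS = (p₁ − p₀) / (1 − p₀).
PS = (0.74 − 0.35) / (1 − 0.35) = 0.39 / 0.65 ≈ 0.6000

PS ≈ 0.600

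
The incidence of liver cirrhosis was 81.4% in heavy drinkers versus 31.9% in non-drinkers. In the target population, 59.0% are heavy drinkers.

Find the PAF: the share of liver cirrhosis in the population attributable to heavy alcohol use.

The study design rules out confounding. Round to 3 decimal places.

PAF ≈ 0.478

p₁ = 0.814, p₀ = 0.319.
Overall risk P(Y=1) = π·p₁ + (1−π)·p₀ = 0.59×0.814 + 0.41×0.319 = 0.61105.
Under exogeneity, PAF = [P(Y=1) − p₀] / P(Y=1).
PAF = (0.61105 − 0.319) / 0.61105 ≈ 0.4779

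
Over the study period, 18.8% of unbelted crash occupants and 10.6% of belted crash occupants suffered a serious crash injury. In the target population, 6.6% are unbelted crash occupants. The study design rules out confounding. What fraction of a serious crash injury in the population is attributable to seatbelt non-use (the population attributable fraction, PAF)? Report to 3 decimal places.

p₁ = 0.188, p₀ = 0.106.
Overall risk P(Y=1) = π·p₁ + (1−π)·p₀ = 0.066×0.188 + 0.934×0.106 = 0.11141.
Under exogeneity, PAF = [P(Y=1) − p₀] / P(Y=1).
PAF = (0.11141 − 0.106) / 0.11141 ≈ 0.0486

PAF ≈ 0.049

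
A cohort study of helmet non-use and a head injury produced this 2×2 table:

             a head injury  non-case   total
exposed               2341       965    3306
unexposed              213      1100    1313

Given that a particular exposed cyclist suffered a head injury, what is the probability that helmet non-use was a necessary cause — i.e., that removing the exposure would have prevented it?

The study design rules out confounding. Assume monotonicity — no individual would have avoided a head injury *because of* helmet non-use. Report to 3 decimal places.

PN ≈ 0.771

p₁ = P(outcome | exposed) = 2341/3306 = 0.70811
p₀ = P(outcome | unexposed) = 213/1313 = 0.16222
Under exogeneity and monotonicity, PN = (p₁ − p₀) / p₁.
PN = (0.70811 − 0.16222) / 0.70811 = 0.54588 / 0.70811 ≈ 0.7709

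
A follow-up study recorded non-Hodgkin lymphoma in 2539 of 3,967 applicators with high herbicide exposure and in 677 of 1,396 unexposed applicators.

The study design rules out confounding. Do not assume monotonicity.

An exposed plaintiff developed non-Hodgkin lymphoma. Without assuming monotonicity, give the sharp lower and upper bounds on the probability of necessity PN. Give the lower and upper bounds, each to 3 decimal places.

p₁ = P(outcome | exposed) = 2539/3967 = 0.64003
p₀ = P(outcome | unexposed) = 677/1396 = 0.48496
Under exogeneity alone the bounds on PN are max{0,(p₁−p₀)/p₁} ≤ PN ≤ min{1,(1−p₀)/p₁}.
  lower = (p₁ − p₀)/p₁ = 0.15507 / 0.64003 ≈ 0.2423
  upper = min{1, (1 − p₀)/p₁} = 0.51504 / 0.64003 ≈ 0.8047

0.242 ≤ PN ≤ 0.805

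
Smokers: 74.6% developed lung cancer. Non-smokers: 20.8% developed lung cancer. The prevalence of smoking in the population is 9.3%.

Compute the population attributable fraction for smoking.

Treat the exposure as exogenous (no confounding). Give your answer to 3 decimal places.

PAF ≈ 0.194

p₁ = 0.746, p₀ = 0.208.
Overall risk P(Y=1) = π·p₁ + (1−π)·p₀ = 0.093×0.746 + 0.907×0.208 = 0.25803.
Under exogeneity, PAF = [P(Y=1) − p₀] / P(Y=1).
PAF = (0.25803 − 0.208) / 0.25803 ≈ 0.1939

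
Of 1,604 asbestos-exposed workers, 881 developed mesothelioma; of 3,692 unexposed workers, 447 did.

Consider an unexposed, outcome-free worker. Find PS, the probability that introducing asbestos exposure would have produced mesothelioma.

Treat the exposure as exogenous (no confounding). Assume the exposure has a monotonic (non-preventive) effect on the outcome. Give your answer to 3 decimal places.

PS ≈ 0.487

p₁ = P(outcome | exposed) = 881/1604 = 0.54925
p₀ = P(outcome | unexposed) = 447/3692 = 0.12107
Under exogeneity and monotonicity, PS = (p₁ − p₀) / (1 − p₀).
PS = (0.54925 − 0.12107) / (1 − 0.12107) = 0.42818 / 0.87893 ≈ 0.4872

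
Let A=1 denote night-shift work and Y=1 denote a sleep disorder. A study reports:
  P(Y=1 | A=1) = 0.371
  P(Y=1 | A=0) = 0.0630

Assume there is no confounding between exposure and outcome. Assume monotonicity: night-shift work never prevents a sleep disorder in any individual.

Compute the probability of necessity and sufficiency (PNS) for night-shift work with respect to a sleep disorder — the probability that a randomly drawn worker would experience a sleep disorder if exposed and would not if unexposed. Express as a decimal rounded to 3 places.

PNS ≈ 0.308

Let p₁ = 0.371, p₀ = 0.063.
Under exogeneity and monotonicity, PNS = p₁ − p₀.
PNS = 0.371 − 0.063 = 0.308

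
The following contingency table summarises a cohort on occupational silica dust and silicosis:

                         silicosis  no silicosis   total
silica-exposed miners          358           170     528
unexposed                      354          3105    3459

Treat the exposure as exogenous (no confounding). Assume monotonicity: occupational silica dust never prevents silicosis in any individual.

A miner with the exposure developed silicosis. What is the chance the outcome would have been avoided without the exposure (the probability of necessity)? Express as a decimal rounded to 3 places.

p₁ = P(outcome | exposed) = 358/528 = 0.67803
p₀ = P(outcome | unexposed) = 354/3459 = 0.10234
Under exogeneity and monotonicity, PN = (p₁ − p₀) / p₁.
PN = (0.67803 − 0.10234) / 0.67803 = 0.57569 / 0.67803 ≈ 0.8491

PN ≈ 0.849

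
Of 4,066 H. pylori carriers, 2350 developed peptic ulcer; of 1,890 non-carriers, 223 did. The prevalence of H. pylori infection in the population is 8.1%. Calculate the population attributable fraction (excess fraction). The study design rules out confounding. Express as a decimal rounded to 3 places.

PAF ≈ 0.240

p₁ = P(outcome | exposed) = 2350/4066 = 0.57796
p₀ = P(outcome | unexposed) = 223/1890 = 0.11799
Overall risk P(Y=1) = π·p₁ + (1−π)·p₀ = 0.081×0.57796 + 0.919×0.11799 = 0.15525.
Under exogeneity, PAF = [P(Y=1) − p₀] / P(Y=1).
PAF = (0.15525 − 0.11799) / 0.15525 ≈ 0.2400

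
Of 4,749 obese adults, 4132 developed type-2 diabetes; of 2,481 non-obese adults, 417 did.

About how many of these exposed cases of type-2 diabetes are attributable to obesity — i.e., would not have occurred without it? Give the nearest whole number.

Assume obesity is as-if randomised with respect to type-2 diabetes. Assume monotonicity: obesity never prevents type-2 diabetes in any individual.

p₁ = P(outcome | exposed) = 4132/4749 = 0.87008
p₀ = P(outcome | unexposed) = 417/2481 = 0.16808
PN = (p₁ − p₀)/p₁ = (0.87008 − 0.16808) / 0.87008 ≈ 0.80682.
Attributable cases ≈ PN × (exposed cases) = 0.80682 × 4132 ≈ 3333.80.

about 3334 cases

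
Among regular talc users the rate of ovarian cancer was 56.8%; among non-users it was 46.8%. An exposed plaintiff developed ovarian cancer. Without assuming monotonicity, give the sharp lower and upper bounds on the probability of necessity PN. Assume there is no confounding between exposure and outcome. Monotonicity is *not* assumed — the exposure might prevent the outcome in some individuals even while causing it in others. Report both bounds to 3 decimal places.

0.176 ≤ PN ≤ 0.937

p₁ = 0.568, p₀ = 0.468.
Under exogeneity alone the bounds on PN are max{0,(p₁−p₀)/p₁} ≤ PN ≤ min{1,(1−p₀)/p₁}.
  lower = (p₁ − p₀)/p₁ = 0.1 / 0.568 ≈ 0.1761
  upper = min{1, (1 − p₀)/p₁} = 0.532 / 0.568 ≈ 0.9366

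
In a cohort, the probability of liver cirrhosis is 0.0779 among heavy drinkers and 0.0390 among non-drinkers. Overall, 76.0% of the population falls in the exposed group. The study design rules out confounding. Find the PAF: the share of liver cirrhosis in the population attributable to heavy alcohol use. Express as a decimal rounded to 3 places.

Let p₁ = 0.0779, p₀ = 0.039.
Overall risk P(Y=1) = π·p₁ + (1−π)·p₀ = 0.76×0.0779 + 0.24×0.039 = 0.068564.
Under exogeneity, PAF = [P(Y=1) − p₀] / P(Y=1).
PAF = (0.068564 − 0.039) / 0.068564 ≈ 0.4312

PAF ≈ 0.431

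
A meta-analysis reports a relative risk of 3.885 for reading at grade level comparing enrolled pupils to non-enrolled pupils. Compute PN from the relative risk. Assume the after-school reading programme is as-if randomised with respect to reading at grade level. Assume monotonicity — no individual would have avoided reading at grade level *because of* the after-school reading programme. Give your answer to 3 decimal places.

PN ≈ 0.743

Under exogeneity and monotonicity, PN = (RR − 1) / RR = 1 − 1/RR.
PN = (3.885 − 1) / 3.885 = 2.885 / 3.885 ≈ 0.7426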